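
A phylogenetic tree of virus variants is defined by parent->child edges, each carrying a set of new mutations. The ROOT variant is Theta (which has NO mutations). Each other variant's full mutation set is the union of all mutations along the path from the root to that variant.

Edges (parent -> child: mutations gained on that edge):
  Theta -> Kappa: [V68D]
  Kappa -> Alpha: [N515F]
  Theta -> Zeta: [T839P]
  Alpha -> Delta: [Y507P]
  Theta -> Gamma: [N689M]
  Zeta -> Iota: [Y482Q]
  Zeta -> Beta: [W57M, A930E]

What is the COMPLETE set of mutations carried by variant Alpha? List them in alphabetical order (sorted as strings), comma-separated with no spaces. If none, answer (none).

At Theta: gained [] -> total []
At Kappa: gained ['V68D'] -> total ['V68D']
At Alpha: gained ['N515F'] -> total ['N515F', 'V68D']

Answer: N515F,V68D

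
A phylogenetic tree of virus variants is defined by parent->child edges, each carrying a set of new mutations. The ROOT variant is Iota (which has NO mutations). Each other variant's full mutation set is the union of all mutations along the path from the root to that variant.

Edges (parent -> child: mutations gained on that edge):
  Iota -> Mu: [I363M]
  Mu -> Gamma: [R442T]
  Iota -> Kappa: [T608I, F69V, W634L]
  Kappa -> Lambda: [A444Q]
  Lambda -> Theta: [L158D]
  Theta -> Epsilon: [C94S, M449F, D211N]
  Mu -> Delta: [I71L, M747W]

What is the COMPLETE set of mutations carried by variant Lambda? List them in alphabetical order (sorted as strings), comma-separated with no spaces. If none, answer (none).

Answer: A444Q,F69V,T608I,W634L

Derivation:
At Iota: gained [] -> total []
At Kappa: gained ['T608I', 'F69V', 'W634L'] -> total ['F69V', 'T608I', 'W634L']
At Lambda: gained ['A444Q'] -> total ['A444Q', 'F69V', 'T608I', 'W634L']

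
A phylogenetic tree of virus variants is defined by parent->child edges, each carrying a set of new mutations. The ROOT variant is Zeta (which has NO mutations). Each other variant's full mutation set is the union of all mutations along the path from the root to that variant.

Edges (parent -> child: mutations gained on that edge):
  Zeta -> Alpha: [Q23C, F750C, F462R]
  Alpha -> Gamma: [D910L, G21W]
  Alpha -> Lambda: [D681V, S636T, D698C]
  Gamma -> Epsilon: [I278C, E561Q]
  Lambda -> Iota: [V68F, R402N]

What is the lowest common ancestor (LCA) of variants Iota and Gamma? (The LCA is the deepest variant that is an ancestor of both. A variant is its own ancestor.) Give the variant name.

Path from root to Iota: Zeta -> Alpha -> Lambda -> Iota
  ancestors of Iota: {Zeta, Alpha, Lambda, Iota}
Path from root to Gamma: Zeta -> Alpha -> Gamma
  ancestors of Gamma: {Zeta, Alpha, Gamma}
Common ancestors: {Zeta, Alpha}
Walk up from Gamma: Gamma (not in ancestors of Iota), Alpha (in ancestors of Iota), Zeta (in ancestors of Iota)
Deepest common ancestor (LCA) = Alpha

Answer: Alpha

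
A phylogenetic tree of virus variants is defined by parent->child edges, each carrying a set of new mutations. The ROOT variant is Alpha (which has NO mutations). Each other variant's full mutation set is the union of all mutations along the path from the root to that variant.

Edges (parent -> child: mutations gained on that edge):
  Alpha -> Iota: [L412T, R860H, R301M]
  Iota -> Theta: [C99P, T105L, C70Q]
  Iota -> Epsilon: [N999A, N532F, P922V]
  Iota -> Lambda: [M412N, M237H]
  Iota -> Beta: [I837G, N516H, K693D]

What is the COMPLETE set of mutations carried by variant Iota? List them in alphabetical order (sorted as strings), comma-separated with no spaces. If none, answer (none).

At Alpha: gained [] -> total []
At Iota: gained ['L412T', 'R860H', 'R301M'] -> total ['L412T', 'R301M', 'R860H']

Answer: L412T,R301M,R860H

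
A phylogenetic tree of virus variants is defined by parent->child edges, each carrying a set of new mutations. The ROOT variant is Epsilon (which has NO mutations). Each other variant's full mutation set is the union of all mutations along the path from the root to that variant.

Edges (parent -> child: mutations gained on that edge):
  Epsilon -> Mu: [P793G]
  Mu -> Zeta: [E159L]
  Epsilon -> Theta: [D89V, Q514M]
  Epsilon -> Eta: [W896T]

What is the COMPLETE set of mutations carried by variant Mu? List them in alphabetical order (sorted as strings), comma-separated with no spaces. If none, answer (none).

At Epsilon: gained [] -> total []
At Mu: gained ['P793G'] -> total ['P793G']

Answer: P793G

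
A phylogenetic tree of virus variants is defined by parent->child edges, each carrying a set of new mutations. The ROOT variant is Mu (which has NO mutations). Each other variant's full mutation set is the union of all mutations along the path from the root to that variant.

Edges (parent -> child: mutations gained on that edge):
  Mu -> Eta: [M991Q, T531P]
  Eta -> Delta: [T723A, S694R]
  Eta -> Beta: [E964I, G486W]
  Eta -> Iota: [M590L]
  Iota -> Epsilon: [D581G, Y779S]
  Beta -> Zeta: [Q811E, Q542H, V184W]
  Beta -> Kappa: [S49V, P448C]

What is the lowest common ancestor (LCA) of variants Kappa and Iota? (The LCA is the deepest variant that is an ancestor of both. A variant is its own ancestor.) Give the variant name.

Path from root to Kappa: Mu -> Eta -> Beta -> Kappa
  ancestors of Kappa: {Mu, Eta, Beta, Kappa}
Path from root to Iota: Mu -> Eta -> Iota
  ancestors of Iota: {Mu, Eta, Iota}
Common ancestors: {Mu, Eta}
Walk up from Iota: Iota (not in ancestors of Kappa), Eta (in ancestors of Kappa), Mu (in ancestors of Kappa)
Deepest common ancestor (LCA) = Eta

Answer: Eta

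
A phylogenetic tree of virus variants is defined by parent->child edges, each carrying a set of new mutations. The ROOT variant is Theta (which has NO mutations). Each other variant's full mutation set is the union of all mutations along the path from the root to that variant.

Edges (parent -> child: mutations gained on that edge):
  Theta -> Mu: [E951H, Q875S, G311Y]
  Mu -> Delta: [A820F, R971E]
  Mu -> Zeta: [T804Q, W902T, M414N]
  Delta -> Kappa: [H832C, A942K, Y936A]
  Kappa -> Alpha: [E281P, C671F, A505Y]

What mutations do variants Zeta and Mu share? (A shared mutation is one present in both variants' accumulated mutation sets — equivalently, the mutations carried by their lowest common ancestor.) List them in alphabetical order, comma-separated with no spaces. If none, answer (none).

Answer: E951H,G311Y,Q875S

Derivation:
Accumulating mutations along path to Zeta:
  At Theta: gained [] -> total []
  At Mu: gained ['E951H', 'Q875S', 'G311Y'] -> total ['E951H', 'G311Y', 'Q875S']
  At Zeta: gained ['T804Q', 'W902T', 'M414N'] -> total ['E951H', 'G311Y', 'M414N', 'Q875S', 'T804Q', 'W902T']
Mutations(Zeta) = ['E951H', 'G311Y', 'M414N', 'Q875S', 'T804Q', 'W902T']
Accumulating mutations along path to Mu:
  At Theta: gained [] -> total []
  At Mu: gained ['E951H', 'Q875S', 'G311Y'] -> total ['E951H', 'G311Y', 'Q875S']
Mutations(Mu) = ['E951H', 'G311Y', 'Q875S']
Intersection: ['E951H', 'G311Y', 'M414N', 'Q875S', 'T804Q', 'W902T'] ∩ ['E951H', 'G311Y', 'Q875S'] = ['E951H', 'G311Y', 'Q875S']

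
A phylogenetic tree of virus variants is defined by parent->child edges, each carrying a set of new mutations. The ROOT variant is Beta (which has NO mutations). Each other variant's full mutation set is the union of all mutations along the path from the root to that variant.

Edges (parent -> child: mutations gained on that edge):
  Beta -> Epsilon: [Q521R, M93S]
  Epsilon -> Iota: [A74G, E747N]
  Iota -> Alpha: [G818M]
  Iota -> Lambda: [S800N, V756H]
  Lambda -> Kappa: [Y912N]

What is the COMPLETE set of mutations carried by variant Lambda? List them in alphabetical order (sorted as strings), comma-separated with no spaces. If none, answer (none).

Answer: A74G,E747N,M93S,Q521R,S800N,V756H

Derivation:
At Beta: gained [] -> total []
At Epsilon: gained ['Q521R', 'M93S'] -> total ['M93S', 'Q521R']
At Iota: gained ['A74G', 'E747N'] -> total ['A74G', 'E747N', 'M93S', 'Q521R']
At Lambda: gained ['S800N', 'V756H'] -> total ['A74G', 'E747N', 'M93S', 'Q521R', 'S800N', 'V756H']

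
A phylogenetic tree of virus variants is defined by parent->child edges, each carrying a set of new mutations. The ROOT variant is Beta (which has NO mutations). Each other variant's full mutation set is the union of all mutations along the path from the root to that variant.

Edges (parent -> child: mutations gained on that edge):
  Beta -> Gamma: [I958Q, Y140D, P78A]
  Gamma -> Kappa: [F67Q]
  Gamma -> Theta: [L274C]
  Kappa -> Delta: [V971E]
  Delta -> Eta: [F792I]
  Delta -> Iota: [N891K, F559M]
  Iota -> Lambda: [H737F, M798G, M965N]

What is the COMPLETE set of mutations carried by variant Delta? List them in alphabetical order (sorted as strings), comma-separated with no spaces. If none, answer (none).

At Beta: gained [] -> total []
At Gamma: gained ['I958Q', 'Y140D', 'P78A'] -> total ['I958Q', 'P78A', 'Y140D']
At Kappa: gained ['F67Q'] -> total ['F67Q', 'I958Q', 'P78A', 'Y140D']
At Delta: gained ['V971E'] -> total ['F67Q', 'I958Q', 'P78A', 'V971E', 'Y140D']

Answer: F67Q,I958Q,P78A,V971E,Y140D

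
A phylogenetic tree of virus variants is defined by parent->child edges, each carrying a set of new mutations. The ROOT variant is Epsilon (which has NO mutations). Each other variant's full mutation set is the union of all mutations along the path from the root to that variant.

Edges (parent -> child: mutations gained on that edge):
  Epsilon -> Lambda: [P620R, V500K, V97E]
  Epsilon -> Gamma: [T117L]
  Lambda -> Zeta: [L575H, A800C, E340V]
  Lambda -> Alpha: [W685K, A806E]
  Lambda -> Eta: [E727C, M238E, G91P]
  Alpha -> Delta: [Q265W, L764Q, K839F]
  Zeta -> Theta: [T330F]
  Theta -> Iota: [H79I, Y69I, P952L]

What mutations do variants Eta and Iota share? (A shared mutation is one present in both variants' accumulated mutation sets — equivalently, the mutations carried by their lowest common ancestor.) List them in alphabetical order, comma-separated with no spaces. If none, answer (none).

Answer: P620R,V500K,V97E

Derivation:
Accumulating mutations along path to Eta:
  At Epsilon: gained [] -> total []
  At Lambda: gained ['P620R', 'V500K', 'V97E'] -> total ['P620R', 'V500K', 'V97E']
  At Eta: gained ['E727C', 'M238E', 'G91P'] -> total ['E727C', 'G91P', 'M238E', 'P620R', 'V500K', 'V97E']
Mutations(Eta) = ['E727C', 'G91P', 'M238E', 'P620R', 'V500K', 'V97E']
Accumulating mutations along path to Iota:
  At Epsilon: gained [] -> total []
  At Lambda: gained ['P620R', 'V500K', 'V97E'] -> total ['P620R', 'V500K', 'V97E']
  At Zeta: gained ['L575H', 'A800C', 'E340V'] -> total ['A800C', 'E340V', 'L575H', 'P620R', 'V500K', 'V97E']
  At Theta: gained ['T330F'] -> total ['A800C', 'E340V', 'L575H', 'P620R', 'T330F', 'V500K', 'V97E']
  At Iota: gained ['H79I', 'Y69I', 'P952L'] -> total ['A800C', 'E340V', 'H79I', 'L575H', 'P620R', 'P952L', 'T330F', 'V500K', 'V97E', 'Y69I']
Mutations(Iota) = ['A800C', 'E340V', 'H79I', 'L575H', 'P620R', 'P952L', 'T330F', 'V500K', 'V97E', 'Y69I']
Intersection: ['E727C', 'G91P', 'M238E', 'P620R', 'V500K', 'V97E'] ∩ ['A800C', 'E340V', 'H79I', 'L575H', 'P620R', 'P952L', 'T330F', 'V500K', 'V97E', 'Y69I'] = ['P620R', 'V500K', 'V97E']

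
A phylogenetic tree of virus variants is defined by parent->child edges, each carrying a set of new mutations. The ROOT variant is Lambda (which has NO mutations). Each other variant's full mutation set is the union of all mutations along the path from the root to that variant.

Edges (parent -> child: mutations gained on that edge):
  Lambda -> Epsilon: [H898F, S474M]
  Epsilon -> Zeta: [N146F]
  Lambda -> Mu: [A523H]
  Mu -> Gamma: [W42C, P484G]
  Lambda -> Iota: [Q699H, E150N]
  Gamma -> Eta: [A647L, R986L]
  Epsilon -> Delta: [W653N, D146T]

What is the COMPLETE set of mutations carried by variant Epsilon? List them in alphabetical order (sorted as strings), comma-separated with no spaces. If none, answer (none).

Answer: H898F,S474M

Derivation:
At Lambda: gained [] -> total []
At Epsilon: gained ['H898F', 'S474M'] -> total ['H898F', 'S474M']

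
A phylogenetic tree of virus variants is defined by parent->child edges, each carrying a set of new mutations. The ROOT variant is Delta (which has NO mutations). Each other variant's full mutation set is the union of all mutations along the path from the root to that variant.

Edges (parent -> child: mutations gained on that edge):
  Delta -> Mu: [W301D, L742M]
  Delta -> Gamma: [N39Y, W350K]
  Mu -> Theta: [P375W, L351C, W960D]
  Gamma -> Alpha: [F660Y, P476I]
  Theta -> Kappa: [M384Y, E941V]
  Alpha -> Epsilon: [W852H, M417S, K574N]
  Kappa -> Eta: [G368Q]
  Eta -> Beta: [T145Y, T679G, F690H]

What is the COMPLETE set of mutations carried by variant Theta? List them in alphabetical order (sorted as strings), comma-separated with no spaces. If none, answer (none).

At Delta: gained [] -> total []
At Mu: gained ['W301D', 'L742M'] -> total ['L742M', 'W301D']
At Theta: gained ['P375W', 'L351C', 'W960D'] -> total ['L351C', 'L742M', 'P375W', 'W301D', 'W960D']

Answer: L351C,L742M,P375W,W301D,W960D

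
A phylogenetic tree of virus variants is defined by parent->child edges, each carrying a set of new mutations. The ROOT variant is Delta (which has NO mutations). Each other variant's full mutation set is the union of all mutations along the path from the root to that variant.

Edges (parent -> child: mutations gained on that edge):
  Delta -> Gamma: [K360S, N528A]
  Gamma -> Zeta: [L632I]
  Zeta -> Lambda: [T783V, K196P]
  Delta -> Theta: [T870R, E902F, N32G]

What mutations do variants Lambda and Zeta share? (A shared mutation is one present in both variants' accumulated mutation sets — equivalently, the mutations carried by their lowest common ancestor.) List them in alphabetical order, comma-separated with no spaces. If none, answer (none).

Answer: K360S,L632I,N528A

Derivation:
Accumulating mutations along path to Lambda:
  At Delta: gained [] -> total []
  At Gamma: gained ['K360S', 'N528A'] -> total ['K360S', 'N528A']
  At Zeta: gained ['L632I'] -> total ['K360S', 'L632I', 'N528A']
  At Lambda: gained ['T783V', 'K196P'] -> total ['K196P', 'K360S', 'L632I', 'N528A', 'T783V']
Mutations(Lambda) = ['K196P', 'K360S', 'L632I', 'N528A', 'T783V']
Accumulating mutations along path to Zeta:
  At Delta: gained [] -> total []
  At Gamma: gained ['K360S', 'N528A'] -> total ['K360S', 'N528A']
  At Zeta: gained ['L632I'] -> total ['K360S', 'L632I', 'N528A']
Mutations(Zeta) = ['K360S', 'L632I', 'N528A']
Intersection: ['K196P', 'K360S', 'L632I', 'N528A', 'T783V'] ∩ ['K360S', 'L632I', 'N528A'] = ['K360S', 'L632I', 'N528A']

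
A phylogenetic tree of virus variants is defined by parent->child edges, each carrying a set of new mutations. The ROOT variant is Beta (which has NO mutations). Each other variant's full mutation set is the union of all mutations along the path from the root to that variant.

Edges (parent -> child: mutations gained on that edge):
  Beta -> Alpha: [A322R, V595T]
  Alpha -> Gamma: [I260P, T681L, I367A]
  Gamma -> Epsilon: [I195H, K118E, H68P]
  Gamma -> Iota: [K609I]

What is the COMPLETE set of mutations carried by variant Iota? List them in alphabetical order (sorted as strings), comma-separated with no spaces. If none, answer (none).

Answer: A322R,I260P,I367A,K609I,T681L,V595T

Derivation:
At Beta: gained [] -> total []
At Alpha: gained ['A322R', 'V595T'] -> total ['A322R', 'V595T']
At Gamma: gained ['I260P', 'T681L', 'I367A'] -> total ['A322R', 'I260P', 'I367A', 'T681L', 'V595T']
At Iota: gained ['K609I'] -> total ['A322R', 'I260P', 'I367A', 'K609I', 'T681L', 'V595T']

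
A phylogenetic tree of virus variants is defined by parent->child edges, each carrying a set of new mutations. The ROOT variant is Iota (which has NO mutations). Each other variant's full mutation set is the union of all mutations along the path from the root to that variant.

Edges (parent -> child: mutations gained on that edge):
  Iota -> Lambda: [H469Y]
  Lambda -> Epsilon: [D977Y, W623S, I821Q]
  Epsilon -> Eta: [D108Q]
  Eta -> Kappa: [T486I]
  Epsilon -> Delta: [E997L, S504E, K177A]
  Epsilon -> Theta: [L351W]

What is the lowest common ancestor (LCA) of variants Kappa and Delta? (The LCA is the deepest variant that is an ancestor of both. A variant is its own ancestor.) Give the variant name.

Answer: Epsilon

Derivation:
Path from root to Kappa: Iota -> Lambda -> Epsilon -> Eta -> Kappa
  ancestors of Kappa: {Iota, Lambda, Epsilon, Eta, Kappa}
Path from root to Delta: Iota -> Lambda -> Epsilon -> Delta
  ancestors of Delta: {Iota, Lambda, Epsilon, Delta}
Common ancestors: {Iota, Lambda, Epsilon}
Walk up from Delta: Delta (not in ancestors of Kappa), Epsilon (in ancestors of Kappa), Lambda (in ancestors of Kappa), Iota (in ancestors of Kappa)
Deepest common ancestor (LCA) = Epsilon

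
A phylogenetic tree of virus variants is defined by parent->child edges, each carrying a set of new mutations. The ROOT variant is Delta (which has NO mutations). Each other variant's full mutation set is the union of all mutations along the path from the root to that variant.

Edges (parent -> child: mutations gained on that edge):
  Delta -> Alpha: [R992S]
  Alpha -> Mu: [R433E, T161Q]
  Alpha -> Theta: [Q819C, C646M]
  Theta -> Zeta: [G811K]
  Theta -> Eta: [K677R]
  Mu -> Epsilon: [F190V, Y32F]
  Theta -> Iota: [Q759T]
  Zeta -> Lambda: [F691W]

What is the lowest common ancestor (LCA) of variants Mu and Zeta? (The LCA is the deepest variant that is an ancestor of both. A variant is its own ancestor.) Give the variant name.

Path from root to Mu: Delta -> Alpha -> Mu
  ancestors of Mu: {Delta, Alpha, Mu}
Path from root to Zeta: Delta -> Alpha -> Theta -> Zeta
  ancestors of Zeta: {Delta, Alpha, Theta, Zeta}
Common ancestors: {Delta, Alpha}
Walk up from Zeta: Zeta (not in ancestors of Mu), Theta (not in ancestors of Mu), Alpha (in ancestors of Mu), Delta (in ancestors of Mu)
Deepest common ancestor (LCA) = Alpha

Answer: Alpha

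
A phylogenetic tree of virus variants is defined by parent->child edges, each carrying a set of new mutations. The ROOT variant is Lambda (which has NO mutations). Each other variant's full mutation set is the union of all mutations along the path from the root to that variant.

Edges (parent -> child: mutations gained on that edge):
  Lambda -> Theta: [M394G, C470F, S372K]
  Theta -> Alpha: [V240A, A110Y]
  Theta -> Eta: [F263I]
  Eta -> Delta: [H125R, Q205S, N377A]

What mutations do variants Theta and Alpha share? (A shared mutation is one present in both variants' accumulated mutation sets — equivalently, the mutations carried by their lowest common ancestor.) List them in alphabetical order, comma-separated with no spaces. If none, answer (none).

Accumulating mutations along path to Theta:
  At Lambda: gained [] -> total []
  At Theta: gained ['M394G', 'C470F', 'S372K'] -> total ['C470F', 'M394G', 'S372K']
Mutations(Theta) = ['C470F', 'M394G', 'S372K']
Accumulating mutations along path to Alpha:
  At Lambda: gained [] -> total []
  At Theta: gained ['M394G', 'C470F', 'S372K'] -> total ['C470F', 'M394G', 'S372K']
  At Alpha: gained ['V240A', 'A110Y'] -> total ['A110Y', 'C470F', 'M394G', 'S372K', 'V240A']
Mutations(Alpha) = ['A110Y', 'C470F', 'M394G', 'S372K', 'V240A']
Intersection: ['C470F', 'M394G', 'S372K'] ∩ ['A110Y', 'C470F', 'M394G', 'S372K', 'V240A'] = ['C470F', 'M394G', 'S372K']

Answer: C470F,M394G,S372K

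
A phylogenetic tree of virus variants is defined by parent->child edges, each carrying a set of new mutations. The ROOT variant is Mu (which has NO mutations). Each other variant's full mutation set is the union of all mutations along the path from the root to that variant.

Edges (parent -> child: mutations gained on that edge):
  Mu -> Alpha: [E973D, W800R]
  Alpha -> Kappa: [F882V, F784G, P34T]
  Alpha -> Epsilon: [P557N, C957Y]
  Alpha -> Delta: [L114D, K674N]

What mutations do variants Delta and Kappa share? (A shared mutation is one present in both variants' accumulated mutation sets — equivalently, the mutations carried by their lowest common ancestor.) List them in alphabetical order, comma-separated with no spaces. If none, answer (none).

Accumulating mutations along path to Delta:
  At Mu: gained [] -> total []
  At Alpha: gained ['E973D', 'W800R'] -> total ['E973D', 'W800R']
  At Delta: gained ['L114D', 'K674N'] -> total ['E973D', 'K674N', 'L114D', 'W800R']
Mutations(Delta) = ['E973D', 'K674N', 'L114D', 'W800R']
Accumulating mutations along path to Kappa:
  At Mu: gained [] -> total []
  At Alpha: gained ['E973D', 'W800R'] -> total ['E973D', 'W800R']
  At Kappa: gained ['F882V', 'F784G', 'P34T'] -> total ['E973D', 'F784G', 'F882V', 'P34T', 'W800R']
Mutations(Kappa) = ['E973D', 'F784G', 'F882V', 'P34T', 'W800R']
Intersection: ['E973D', 'K674N', 'L114D', 'W800R'] ∩ ['E973D', 'F784G', 'F882V', 'P34T', 'W800R'] = ['E973D', 'W800R']

Answer: E973D,W800R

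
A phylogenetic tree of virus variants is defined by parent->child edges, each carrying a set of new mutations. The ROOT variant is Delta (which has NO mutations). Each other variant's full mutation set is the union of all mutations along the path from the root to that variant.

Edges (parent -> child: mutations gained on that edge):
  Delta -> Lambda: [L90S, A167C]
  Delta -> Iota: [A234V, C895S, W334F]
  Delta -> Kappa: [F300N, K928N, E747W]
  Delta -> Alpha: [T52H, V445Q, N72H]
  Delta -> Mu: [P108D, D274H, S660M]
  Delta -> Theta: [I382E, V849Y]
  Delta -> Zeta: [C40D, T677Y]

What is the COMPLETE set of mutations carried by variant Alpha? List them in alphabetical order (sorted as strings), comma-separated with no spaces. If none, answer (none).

At Delta: gained [] -> total []
At Alpha: gained ['T52H', 'V445Q', 'N72H'] -> total ['N72H', 'T52H', 'V445Q']

Answer: N72H,T52H,V445Q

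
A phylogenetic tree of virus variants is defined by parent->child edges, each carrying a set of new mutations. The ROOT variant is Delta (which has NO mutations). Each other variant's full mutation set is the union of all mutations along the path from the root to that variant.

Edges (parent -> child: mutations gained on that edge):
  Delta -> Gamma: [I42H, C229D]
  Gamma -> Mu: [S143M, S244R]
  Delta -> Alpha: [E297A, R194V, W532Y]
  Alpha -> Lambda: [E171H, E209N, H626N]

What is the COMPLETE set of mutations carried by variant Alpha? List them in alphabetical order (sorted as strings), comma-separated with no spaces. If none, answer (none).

At Delta: gained [] -> total []
At Alpha: gained ['E297A', 'R194V', 'W532Y'] -> total ['E297A', 'R194V', 'W532Y']

Answer: E297A,R194V,W532Y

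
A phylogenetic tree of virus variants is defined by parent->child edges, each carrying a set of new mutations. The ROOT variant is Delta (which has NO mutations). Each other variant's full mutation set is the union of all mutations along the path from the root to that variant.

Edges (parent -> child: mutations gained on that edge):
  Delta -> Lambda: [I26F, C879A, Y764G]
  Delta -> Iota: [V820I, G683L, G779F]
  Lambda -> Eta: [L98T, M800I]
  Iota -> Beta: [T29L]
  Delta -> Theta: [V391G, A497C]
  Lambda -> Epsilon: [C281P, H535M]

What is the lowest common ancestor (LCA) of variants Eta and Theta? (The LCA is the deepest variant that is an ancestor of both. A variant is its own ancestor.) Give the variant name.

Path from root to Eta: Delta -> Lambda -> Eta
  ancestors of Eta: {Delta, Lambda, Eta}
Path from root to Theta: Delta -> Theta
  ancestors of Theta: {Delta, Theta}
Common ancestors: {Delta}
Walk up from Theta: Theta (not in ancestors of Eta), Delta (in ancestors of Eta)
Deepest common ancestor (LCA) = Delta

Answer: Delta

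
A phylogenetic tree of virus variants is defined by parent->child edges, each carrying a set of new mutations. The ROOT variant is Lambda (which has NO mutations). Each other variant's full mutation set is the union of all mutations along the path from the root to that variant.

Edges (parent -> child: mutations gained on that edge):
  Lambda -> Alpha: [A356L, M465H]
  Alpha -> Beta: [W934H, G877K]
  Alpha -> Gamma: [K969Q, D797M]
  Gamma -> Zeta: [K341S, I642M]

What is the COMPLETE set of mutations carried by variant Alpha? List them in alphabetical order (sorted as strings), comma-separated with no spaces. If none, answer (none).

At Lambda: gained [] -> total []
At Alpha: gained ['A356L', 'M465H'] -> total ['A356L', 'M465H']

Answer: A356L,M465H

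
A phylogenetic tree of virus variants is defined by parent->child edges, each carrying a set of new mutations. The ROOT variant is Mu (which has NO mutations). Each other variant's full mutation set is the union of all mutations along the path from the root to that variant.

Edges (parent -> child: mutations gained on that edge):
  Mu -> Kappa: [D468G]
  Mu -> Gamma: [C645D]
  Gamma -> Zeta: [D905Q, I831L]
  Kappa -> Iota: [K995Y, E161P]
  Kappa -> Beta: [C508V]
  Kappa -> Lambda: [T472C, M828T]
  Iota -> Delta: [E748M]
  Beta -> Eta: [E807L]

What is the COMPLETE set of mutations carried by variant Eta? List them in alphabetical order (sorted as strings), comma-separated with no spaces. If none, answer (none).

At Mu: gained [] -> total []
At Kappa: gained ['D468G'] -> total ['D468G']
At Beta: gained ['C508V'] -> total ['C508V', 'D468G']
At Eta: gained ['E807L'] -> total ['C508V', 'D468G', 'E807L']

Answer: C508V,D468G,E807L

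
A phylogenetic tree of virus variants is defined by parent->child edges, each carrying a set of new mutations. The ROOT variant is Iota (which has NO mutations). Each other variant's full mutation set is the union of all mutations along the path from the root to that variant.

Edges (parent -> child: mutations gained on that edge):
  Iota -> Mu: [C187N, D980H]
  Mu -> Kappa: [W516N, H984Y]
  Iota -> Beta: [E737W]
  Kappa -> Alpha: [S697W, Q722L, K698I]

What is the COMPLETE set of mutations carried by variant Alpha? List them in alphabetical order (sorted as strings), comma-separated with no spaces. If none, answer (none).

At Iota: gained [] -> total []
At Mu: gained ['C187N', 'D980H'] -> total ['C187N', 'D980H']
At Kappa: gained ['W516N', 'H984Y'] -> total ['C187N', 'D980H', 'H984Y', 'W516N']
At Alpha: gained ['S697W', 'Q722L', 'K698I'] -> total ['C187N', 'D980H', 'H984Y', 'K698I', 'Q722L', 'S697W', 'W516N']

Answer: C187N,D980H,H984Y,K698I,Q722L,S697W,W516N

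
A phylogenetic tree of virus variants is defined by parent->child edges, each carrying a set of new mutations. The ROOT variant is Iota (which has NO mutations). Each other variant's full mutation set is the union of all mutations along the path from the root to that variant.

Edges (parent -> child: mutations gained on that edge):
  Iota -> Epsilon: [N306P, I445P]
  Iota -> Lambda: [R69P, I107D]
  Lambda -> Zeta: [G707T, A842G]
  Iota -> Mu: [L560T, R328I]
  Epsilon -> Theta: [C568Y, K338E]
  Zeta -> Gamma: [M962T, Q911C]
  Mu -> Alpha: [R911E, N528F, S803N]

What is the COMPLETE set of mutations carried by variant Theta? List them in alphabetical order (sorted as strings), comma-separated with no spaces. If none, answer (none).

At Iota: gained [] -> total []
At Epsilon: gained ['N306P', 'I445P'] -> total ['I445P', 'N306P']
At Theta: gained ['C568Y', 'K338E'] -> total ['C568Y', 'I445P', 'K338E', 'N306P']

Answer: C568Y,I445P,K338E,N306P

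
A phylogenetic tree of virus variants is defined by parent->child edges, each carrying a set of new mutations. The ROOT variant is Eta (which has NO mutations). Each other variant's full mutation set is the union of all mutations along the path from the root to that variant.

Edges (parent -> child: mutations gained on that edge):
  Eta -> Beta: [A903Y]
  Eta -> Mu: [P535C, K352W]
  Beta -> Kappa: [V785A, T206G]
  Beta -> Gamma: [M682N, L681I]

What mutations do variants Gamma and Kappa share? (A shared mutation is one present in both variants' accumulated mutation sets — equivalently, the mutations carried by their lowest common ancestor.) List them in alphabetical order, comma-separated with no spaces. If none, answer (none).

Accumulating mutations along path to Gamma:
  At Eta: gained [] -> total []
  At Beta: gained ['A903Y'] -> total ['A903Y']
  At Gamma: gained ['M682N', 'L681I'] -> total ['A903Y', 'L681I', 'M682N']
Mutations(Gamma) = ['A903Y', 'L681I', 'M682N']
Accumulating mutations along path to Kappa:
  At Eta: gained [] -> total []
  At Beta: gained ['A903Y'] -> total ['A903Y']
  At Kappa: gained ['V785A', 'T206G'] -> total ['A903Y', 'T206G', 'V785A']
Mutations(Kappa) = ['A903Y', 'T206G', 'V785A']
Intersection: ['A903Y', 'L681I', 'M682N'] ∩ ['A903Y', 'T206G', 'V785A'] = ['A903Y']

Answer: A903Y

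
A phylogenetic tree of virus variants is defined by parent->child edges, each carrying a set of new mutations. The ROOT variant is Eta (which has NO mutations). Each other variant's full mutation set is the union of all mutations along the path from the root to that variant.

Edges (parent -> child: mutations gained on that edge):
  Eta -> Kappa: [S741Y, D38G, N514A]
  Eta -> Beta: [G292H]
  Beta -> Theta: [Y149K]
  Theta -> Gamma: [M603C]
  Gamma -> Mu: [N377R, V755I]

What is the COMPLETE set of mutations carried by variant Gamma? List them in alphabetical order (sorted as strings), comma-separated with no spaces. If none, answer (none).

At Eta: gained [] -> total []
At Beta: gained ['G292H'] -> total ['G292H']
At Theta: gained ['Y149K'] -> total ['G292H', 'Y149K']
At Gamma: gained ['M603C'] -> total ['G292H', 'M603C', 'Y149K']

Answer: G292H,M603C,Y149K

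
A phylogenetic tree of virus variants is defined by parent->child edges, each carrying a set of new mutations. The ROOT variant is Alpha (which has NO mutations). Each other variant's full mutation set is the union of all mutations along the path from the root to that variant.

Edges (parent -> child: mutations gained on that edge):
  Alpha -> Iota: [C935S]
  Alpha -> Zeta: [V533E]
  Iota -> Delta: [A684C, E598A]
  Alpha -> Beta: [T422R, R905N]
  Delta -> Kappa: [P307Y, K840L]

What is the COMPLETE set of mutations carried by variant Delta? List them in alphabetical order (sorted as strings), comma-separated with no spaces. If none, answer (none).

At Alpha: gained [] -> total []
At Iota: gained ['C935S'] -> total ['C935S']
At Delta: gained ['A684C', 'E598A'] -> total ['A684C', 'C935S', 'E598A']

Answer: A684C,C935S,E598A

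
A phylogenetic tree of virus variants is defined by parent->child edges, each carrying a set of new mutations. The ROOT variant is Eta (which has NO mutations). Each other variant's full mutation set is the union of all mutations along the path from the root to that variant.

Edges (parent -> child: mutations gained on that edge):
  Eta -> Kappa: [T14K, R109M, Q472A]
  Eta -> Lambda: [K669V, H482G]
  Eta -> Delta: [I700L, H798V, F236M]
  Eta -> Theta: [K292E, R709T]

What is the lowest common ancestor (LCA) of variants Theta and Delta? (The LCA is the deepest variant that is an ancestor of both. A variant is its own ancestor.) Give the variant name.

Path from root to Theta: Eta -> Theta
  ancestors of Theta: {Eta, Theta}
Path from root to Delta: Eta -> Delta
  ancestors of Delta: {Eta, Delta}
Common ancestors: {Eta}
Walk up from Delta: Delta (not in ancestors of Theta), Eta (in ancestors of Theta)
Deepest common ancestor (LCA) = Eta

Answer: Eta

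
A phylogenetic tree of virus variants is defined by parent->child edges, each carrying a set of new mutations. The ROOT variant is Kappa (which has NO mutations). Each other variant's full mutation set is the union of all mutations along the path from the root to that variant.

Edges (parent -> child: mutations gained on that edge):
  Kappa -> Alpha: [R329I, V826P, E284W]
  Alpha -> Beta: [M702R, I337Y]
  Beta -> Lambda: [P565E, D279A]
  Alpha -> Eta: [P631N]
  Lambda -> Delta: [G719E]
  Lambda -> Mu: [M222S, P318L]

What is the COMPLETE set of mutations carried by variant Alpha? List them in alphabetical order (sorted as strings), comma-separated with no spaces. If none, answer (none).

At Kappa: gained [] -> total []
At Alpha: gained ['R329I', 'V826P', 'E284W'] -> total ['E284W', 'R329I', 'V826P']

Answer: E284W,R329I,V826P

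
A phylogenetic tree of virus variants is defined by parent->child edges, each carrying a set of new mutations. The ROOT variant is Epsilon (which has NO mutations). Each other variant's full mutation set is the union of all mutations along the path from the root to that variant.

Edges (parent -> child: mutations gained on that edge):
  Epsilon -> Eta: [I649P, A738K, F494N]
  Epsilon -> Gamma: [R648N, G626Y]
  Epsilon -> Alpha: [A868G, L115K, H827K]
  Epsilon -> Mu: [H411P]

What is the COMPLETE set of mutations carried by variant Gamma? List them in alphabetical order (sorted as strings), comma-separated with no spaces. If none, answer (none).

At Epsilon: gained [] -> total []
At Gamma: gained ['R648N', 'G626Y'] -> total ['G626Y', 'R648N']

Answer: G626Y,R648N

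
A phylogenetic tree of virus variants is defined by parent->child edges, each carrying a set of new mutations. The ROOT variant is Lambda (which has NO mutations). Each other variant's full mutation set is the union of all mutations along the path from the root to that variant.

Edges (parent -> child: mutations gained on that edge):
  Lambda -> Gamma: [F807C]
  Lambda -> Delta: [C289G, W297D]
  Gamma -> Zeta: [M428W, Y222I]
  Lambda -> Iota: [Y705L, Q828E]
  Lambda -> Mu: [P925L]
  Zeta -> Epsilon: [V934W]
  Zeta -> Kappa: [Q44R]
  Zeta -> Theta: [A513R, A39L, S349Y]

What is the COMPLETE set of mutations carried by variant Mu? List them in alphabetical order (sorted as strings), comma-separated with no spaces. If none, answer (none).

Answer: P925L

Derivation:
At Lambda: gained [] -> total []
At Mu: gained ['P925L'] -> total ['P925L']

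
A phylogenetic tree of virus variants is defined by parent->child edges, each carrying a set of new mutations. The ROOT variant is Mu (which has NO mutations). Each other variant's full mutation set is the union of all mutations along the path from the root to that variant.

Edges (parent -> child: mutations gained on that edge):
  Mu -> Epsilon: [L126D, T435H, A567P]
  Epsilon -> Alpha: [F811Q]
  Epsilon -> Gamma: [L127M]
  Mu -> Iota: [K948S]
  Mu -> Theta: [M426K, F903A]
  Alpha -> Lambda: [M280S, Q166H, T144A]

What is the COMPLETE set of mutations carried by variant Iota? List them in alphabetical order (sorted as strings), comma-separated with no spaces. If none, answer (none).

Answer: K948S

Derivation:
At Mu: gained [] -> total []
At Iota: gained ['K948S'] -> total ['K948S']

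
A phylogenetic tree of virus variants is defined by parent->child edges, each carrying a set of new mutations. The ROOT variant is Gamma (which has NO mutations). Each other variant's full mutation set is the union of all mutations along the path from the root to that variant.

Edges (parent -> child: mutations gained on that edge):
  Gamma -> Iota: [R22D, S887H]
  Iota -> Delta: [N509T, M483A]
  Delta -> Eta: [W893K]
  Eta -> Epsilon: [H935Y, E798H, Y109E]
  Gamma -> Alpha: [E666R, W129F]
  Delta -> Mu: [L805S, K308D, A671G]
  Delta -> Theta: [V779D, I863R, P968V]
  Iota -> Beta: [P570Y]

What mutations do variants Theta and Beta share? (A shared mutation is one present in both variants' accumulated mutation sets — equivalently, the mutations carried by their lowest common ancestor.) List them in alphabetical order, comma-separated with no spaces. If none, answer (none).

Accumulating mutations along path to Theta:
  At Gamma: gained [] -> total []
  At Iota: gained ['R22D', 'S887H'] -> total ['R22D', 'S887H']
  At Delta: gained ['N509T', 'M483A'] -> total ['M483A', 'N509T', 'R22D', 'S887H']
  At Theta: gained ['V779D', 'I863R', 'P968V'] -> total ['I863R', 'M483A', 'N509T', 'P968V', 'R22D', 'S887H', 'V779D']
Mutations(Theta) = ['I863R', 'M483A', 'N509T', 'P968V', 'R22D', 'S887H', 'V779D']
Accumulating mutations along path to Beta:
  At Gamma: gained [] -> total []
  At Iota: gained ['R22D', 'S887H'] -> total ['R22D', 'S887H']
  At Beta: gained ['P570Y'] -> total ['P570Y', 'R22D', 'S887H']
Mutations(Beta) = ['P570Y', 'R22D', 'S887H']
Intersection: ['I863R', 'M483A', 'N509T', 'P968V', 'R22D', 'S887H', 'V779D'] ∩ ['P570Y', 'R22D', 'S887H'] = ['R22D', 'S887H']

Answer: R22D,S887H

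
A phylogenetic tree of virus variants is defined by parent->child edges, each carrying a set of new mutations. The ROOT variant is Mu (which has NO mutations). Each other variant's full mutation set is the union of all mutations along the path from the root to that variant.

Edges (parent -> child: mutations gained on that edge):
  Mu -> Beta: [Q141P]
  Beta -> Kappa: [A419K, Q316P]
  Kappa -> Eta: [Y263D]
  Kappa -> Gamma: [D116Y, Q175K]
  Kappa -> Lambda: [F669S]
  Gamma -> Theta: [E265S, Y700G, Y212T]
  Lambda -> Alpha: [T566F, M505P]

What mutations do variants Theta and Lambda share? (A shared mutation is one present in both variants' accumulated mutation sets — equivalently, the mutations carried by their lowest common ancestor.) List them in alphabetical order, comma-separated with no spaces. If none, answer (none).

Answer: A419K,Q141P,Q316P

Derivation:
Accumulating mutations along path to Theta:
  At Mu: gained [] -> total []
  At Beta: gained ['Q141P'] -> total ['Q141P']
  At Kappa: gained ['A419K', 'Q316P'] -> total ['A419K', 'Q141P', 'Q316P']
  At Gamma: gained ['D116Y', 'Q175K'] -> total ['A419K', 'D116Y', 'Q141P', 'Q175K', 'Q316P']
  At Theta: gained ['E265S', 'Y700G', 'Y212T'] -> total ['A419K', 'D116Y', 'E265S', 'Q141P', 'Q175K', 'Q316P', 'Y212T', 'Y700G']
Mutations(Theta) = ['A419K', 'D116Y', 'E265S', 'Q141P', 'Q175K', 'Q316P', 'Y212T', 'Y700G']
Accumulating mutations along path to Lambda:
  At Mu: gained [] -> total []
  At Beta: gained ['Q141P'] -> total ['Q141P']
  At Kappa: gained ['A419K', 'Q316P'] -> total ['A419K', 'Q141P', 'Q316P']
  At Lambda: gained ['F669S'] -> total ['A419K', 'F669S', 'Q141P', 'Q316P']
Mutations(Lambda) = ['A419K', 'F669S', 'Q141P', 'Q316P']
Intersection: ['A419K', 'D116Y', 'E265S', 'Q141P', 'Q175K', 'Q316P', 'Y212T', 'Y700G'] ∩ ['A419K', 'F669S', 'Q141P', 'Q316P'] = ['A419K', 'Q141P', 'Q316P']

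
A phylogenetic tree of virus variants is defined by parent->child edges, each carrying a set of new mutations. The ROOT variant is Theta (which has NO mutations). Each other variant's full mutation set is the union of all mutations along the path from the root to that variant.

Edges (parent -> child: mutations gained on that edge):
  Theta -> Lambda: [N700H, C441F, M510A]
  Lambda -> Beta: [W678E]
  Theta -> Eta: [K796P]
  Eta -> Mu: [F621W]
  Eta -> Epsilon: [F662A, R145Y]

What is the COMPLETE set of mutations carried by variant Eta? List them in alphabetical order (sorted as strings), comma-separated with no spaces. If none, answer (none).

Answer: K796P

Derivation:
At Theta: gained [] -> total []
At Eta: gained ['K796P'] -> total ['K796P']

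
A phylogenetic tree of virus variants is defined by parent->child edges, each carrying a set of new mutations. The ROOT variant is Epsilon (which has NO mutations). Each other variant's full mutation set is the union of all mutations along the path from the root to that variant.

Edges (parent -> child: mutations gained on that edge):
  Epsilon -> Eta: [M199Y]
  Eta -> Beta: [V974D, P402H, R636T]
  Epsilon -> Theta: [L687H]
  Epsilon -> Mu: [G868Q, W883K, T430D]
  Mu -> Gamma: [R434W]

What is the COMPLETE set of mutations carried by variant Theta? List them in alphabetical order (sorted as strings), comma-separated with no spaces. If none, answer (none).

At Epsilon: gained [] -> total []
At Theta: gained ['L687H'] -> total ['L687H']

Answer: L687H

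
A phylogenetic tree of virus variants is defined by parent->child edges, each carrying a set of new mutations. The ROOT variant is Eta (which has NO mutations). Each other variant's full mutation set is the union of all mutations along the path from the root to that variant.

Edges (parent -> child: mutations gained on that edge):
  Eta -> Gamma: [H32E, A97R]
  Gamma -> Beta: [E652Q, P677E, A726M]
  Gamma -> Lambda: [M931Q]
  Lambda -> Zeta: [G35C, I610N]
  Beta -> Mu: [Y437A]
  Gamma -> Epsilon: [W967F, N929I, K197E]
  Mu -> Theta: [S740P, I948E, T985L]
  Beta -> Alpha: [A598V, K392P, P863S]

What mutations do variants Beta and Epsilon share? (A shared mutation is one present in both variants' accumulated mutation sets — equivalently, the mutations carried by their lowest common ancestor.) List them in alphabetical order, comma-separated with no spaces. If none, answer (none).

Accumulating mutations along path to Beta:
  At Eta: gained [] -> total []
  At Gamma: gained ['H32E', 'A97R'] -> total ['A97R', 'H32E']
  At Beta: gained ['E652Q', 'P677E', 'A726M'] -> total ['A726M', 'A97R', 'E652Q', 'H32E', 'P677E']
Mutations(Beta) = ['A726M', 'A97R', 'E652Q', 'H32E', 'P677E']
Accumulating mutations along path to Epsilon:
  At Eta: gained [] -> total []
  At Gamma: gained ['H32E', 'A97R'] -> total ['A97R', 'H32E']
  At Epsilon: gained ['W967F', 'N929I', 'K197E'] -> total ['A97R', 'H32E', 'K197E', 'N929I', 'W967F']
Mutations(Epsilon) = ['A97R', 'H32E', 'K197E', 'N929I', 'W967F']
Intersection: ['A726M', 'A97R', 'E652Q', 'H32E', 'P677E'] ∩ ['A97R', 'H32E', 'K197E', 'N929I', 'W967F'] = ['A97R', 'H32E']

Answer: A97R,H32E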